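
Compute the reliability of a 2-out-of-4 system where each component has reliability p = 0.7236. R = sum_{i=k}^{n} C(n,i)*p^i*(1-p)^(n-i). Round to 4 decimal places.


k = 2, n = 4, p = 0.7236
i=2: C(4,2)=6 * 0.7236^2 * 0.2764^2 = 0.24
i=3: C(4,3)=4 * 0.7236^3 * 0.2764^1 = 0.4189
i=4: C(4,4)=1 * 0.7236^4 * 0.2764^0 = 0.2742
R = sum of terms = 0.933

0.933


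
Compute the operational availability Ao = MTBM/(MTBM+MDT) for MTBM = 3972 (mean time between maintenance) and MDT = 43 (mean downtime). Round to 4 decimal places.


MTBM = 3972
MDT = 43
MTBM + MDT = 4015
Ao = 3972 / 4015
Ao = 0.9893

0.9893


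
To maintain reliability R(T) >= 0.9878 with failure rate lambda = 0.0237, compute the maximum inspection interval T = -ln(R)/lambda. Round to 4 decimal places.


R_target = 0.9878
lambda = 0.0237
-ln(0.9878) = 0.0123
T = 0.0123 / 0.0237
T = 0.5179

0.5179


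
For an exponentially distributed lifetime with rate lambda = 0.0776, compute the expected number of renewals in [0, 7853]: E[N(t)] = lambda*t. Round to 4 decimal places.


lambda = 0.0776
t = 7853
E[N(t)] = lambda * t
E[N(t)] = 0.0776 * 7853
E[N(t)] = 609.3928

609.3928


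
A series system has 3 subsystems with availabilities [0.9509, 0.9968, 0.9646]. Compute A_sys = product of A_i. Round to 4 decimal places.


Subsystems: [0.9509, 0.9968, 0.9646]
After subsystem 1 (A=0.9509): product = 0.9509
After subsystem 2 (A=0.9968): product = 0.9479
After subsystem 3 (A=0.9646): product = 0.9143
A_sys = 0.9143

0.9143


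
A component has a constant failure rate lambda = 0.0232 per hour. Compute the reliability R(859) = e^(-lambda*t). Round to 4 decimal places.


lambda = 0.0232
t = 859
lambda * t = 19.9288
R(t) = e^(-19.9288)
R(t) = 0.0

0.0


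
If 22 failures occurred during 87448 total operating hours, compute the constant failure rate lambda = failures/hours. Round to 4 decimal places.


failures = 22
total_hours = 87448
lambda = 22 / 87448
lambda = 0.0003

0.0003


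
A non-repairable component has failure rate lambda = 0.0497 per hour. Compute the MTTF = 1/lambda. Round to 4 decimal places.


lambda = 0.0497
MTTF = 1 / 0.0497
MTTF = 20.1207

20.1207


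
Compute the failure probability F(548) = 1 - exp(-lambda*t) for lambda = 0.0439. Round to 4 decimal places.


lambda = 0.0439, t = 548
lambda * t = 24.0572
exp(-24.0572) = 0.0
F(t) = 1 - 0.0
F(t) = 1.0

1.0


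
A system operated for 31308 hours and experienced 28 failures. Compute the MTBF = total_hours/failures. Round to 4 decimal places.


total_hours = 31308
failures = 28
MTBF = 31308 / 28
MTBF = 1118.1429

1118.1429


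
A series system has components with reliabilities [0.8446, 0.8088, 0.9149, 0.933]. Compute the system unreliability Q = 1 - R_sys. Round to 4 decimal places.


Components: [0.8446, 0.8088, 0.9149, 0.933]
After component 1: product = 0.8446
After component 2: product = 0.6831
After component 3: product = 0.625
After component 4: product = 0.5831
R_sys = 0.5831
Q = 1 - 0.5831 = 0.4169

0.4169


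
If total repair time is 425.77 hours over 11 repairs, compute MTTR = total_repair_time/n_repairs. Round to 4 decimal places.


total_repair_time = 425.77
n_repairs = 11
MTTR = 425.77 / 11
MTTR = 38.7064

38.7064


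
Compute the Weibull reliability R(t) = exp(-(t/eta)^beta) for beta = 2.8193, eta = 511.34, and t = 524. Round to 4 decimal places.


beta = 2.8193, eta = 511.34, t = 524
t/eta = 524 / 511.34 = 1.0248
(t/eta)^beta = 1.0248^2.8193 = 1.0714
R(t) = exp(-1.0714)
R(t) = 0.3425

0.3425


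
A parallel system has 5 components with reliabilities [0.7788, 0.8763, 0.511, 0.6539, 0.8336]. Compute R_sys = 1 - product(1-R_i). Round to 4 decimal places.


Components: [0.7788, 0.8763, 0.511, 0.6539, 0.8336]
(1 - 0.7788) = 0.2212, running product = 0.2212
(1 - 0.8763) = 0.1237, running product = 0.0274
(1 - 0.511) = 0.489, running product = 0.0134
(1 - 0.6539) = 0.3461, running product = 0.0046
(1 - 0.8336) = 0.1664, running product = 0.0008
Product of (1-R_i) = 0.0008
R_sys = 1 - 0.0008 = 0.9992

0.9992


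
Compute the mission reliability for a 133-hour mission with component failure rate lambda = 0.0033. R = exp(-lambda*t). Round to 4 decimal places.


lambda = 0.0033
mission_time = 133
lambda * t = 0.0033 * 133 = 0.4389
R = exp(-0.4389)
R = 0.6447

0.6447


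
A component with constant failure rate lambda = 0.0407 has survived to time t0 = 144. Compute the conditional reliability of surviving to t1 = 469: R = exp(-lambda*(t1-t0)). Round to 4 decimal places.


lambda = 0.0407
t0 = 144, t1 = 469
t1 - t0 = 325
lambda * (t1-t0) = 0.0407 * 325 = 13.2275
R = exp(-13.2275)
R = 0.0

0.0


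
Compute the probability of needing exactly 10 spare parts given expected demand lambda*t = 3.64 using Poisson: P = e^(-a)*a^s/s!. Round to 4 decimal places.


a = 3.64, s = 10
e^(-a) = e^(-3.64) = 0.0263
a^s = 3.64^10 = 408332.3955
s! = 3628800
P = 0.0263 * 408332.3955 / 3628800
P = 0.003

0.003


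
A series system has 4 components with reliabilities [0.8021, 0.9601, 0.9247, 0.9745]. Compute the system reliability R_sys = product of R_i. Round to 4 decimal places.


Components: [0.8021, 0.9601, 0.9247, 0.9745]
After component 1 (R=0.8021): product = 0.8021
After component 2 (R=0.9601): product = 0.7701
After component 3 (R=0.9247): product = 0.7121
After component 4 (R=0.9745): product = 0.6939
R_sys = 0.6939

0.6939


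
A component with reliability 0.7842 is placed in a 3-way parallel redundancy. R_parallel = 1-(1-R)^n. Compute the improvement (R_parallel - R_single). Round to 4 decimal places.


R_single = 0.7842, n = 3
1 - R_single = 0.2158
(1 - R_single)^n = 0.2158^3 = 0.01
R_parallel = 1 - 0.01 = 0.99
Improvement = 0.99 - 0.7842
Improvement = 0.2058

0.2058


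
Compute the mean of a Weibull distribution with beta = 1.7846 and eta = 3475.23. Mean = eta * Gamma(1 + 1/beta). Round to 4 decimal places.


beta = 1.7846, eta = 3475.23
1/beta = 0.5603
1 + 1/beta = 1.5603
Gamma(1.5603) = 0.8897
Mean = 3475.23 * 0.8897
Mean = 3091.7995

3091.7995


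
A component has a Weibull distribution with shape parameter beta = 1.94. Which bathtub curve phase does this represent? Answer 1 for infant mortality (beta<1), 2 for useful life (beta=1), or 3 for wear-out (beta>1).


beta = 1.94
Compare beta to 1:
beta < 1 => infant mortality (phase 1)
beta = 1 => useful life (phase 2)
beta > 1 => wear-out (phase 3)
Since beta = 1.94, this is wear-out (increasing failure rate)
Phase = 3

3


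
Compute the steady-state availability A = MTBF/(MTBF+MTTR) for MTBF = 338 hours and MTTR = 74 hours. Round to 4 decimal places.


MTBF = 338
MTTR = 74
MTBF + MTTR = 412
A = 338 / 412
A = 0.8204

0.8204


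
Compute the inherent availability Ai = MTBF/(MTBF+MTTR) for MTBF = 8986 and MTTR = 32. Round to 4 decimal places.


MTBF = 8986
MTTR = 32
MTBF + MTTR = 9018
Ai = 8986 / 9018
Ai = 0.9965

0.9965


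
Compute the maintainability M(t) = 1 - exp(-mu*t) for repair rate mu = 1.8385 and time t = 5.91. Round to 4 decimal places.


mu = 1.8385, t = 5.91
mu * t = 1.8385 * 5.91 = 10.8655
exp(-10.8655) = 0.0
M(t) = 1 - 0.0
M(t) = 1.0

1.0


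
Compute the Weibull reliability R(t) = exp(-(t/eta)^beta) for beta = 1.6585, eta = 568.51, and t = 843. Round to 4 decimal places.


beta = 1.6585, eta = 568.51, t = 843
t/eta = 843 / 568.51 = 1.4828
(t/eta)^beta = 1.4828^1.6585 = 1.922
R(t) = exp(-1.922)
R(t) = 0.1463

0.1463


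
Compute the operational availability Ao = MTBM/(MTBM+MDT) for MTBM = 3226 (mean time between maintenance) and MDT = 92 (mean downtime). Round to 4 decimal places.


MTBM = 3226
MDT = 92
MTBM + MDT = 3318
Ao = 3226 / 3318
Ao = 0.9723

0.9723


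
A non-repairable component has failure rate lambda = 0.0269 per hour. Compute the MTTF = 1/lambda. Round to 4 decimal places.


lambda = 0.0269
MTTF = 1 / 0.0269
MTTF = 37.1747

37.1747


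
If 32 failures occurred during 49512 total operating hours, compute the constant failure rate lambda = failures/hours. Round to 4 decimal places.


failures = 32
total_hours = 49512
lambda = 32 / 49512
lambda = 0.0006

0.0006


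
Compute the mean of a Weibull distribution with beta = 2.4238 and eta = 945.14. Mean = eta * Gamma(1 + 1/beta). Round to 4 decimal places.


beta = 2.4238, eta = 945.14
1/beta = 0.4126
1 + 1/beta = 1.4126
Gamma(1.4126) = 0.8867
Mean = 945.14 * 0.8867
Mean = 838.0091

838.0091


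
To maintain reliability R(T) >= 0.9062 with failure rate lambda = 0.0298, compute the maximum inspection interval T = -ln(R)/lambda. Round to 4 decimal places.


R_target = 0.9062
lambda = 0.0298
-ln(0.9062) = 0.0985
T = 0.0985 / 0.0298
T = 3.3052

3.3052


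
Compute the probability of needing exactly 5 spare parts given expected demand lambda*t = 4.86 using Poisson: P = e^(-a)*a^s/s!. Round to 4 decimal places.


a = 4.86, s = 5
e^(-a) = e^(-4.86) = 0.0078
a^s = 4.86^5 = 2711.3236
s! = 120
P = 0.0078 * 2711.3236 / 120
P = 0.1751

0.1751


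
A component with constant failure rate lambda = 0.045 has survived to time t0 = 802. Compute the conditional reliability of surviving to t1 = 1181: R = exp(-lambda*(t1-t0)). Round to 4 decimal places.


lambda = 0.045
t0 = 802, t1 = 1181
t1 - t0 = 379
lambda * (t1-t0) = 0.045 * 379 = 17.055
R = exp(-17.055)
R = 0.0

0.0


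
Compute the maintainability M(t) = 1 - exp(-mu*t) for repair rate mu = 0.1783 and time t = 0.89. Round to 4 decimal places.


mu = 0.1783, t = 0.89
mu * t = 0.1783 * 0.89 = 0.1587
exp(-0.1587) = 0.8533
M(t) = 1 - 0.8533
M(t) = 0.1467

0.1467


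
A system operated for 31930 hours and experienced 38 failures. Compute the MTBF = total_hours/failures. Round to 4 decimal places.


total_hours = 31930
failures = 38
MTBF = 31930 / 38
MTBF = 840.2632

840.2632


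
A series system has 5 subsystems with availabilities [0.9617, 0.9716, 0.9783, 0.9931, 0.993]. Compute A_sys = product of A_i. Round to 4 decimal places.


Subsystems: [0.9617, 0.9716, 0.9783, 0.9931, 0.993]
After subsystem 1 (A=0.9617): product = 0.9617
After subsystem 2 (A=0.9716): product = 0.9344
After subsystem 3 (A=0.9783): product = 0.9141
After subsystem 4 (A=0.9931): product = 0.9078
After subsystem 5 (A=0.993): product = 0.9014
A_sys = 0.9014

0.9014


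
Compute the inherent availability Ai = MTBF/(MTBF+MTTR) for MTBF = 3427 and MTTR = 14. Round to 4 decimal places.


MTBF = 3427
MTTR = 14
MTBF + MTTR = 3441
Ai = 3427 / 3441
Ai = 0.9959

0.9959


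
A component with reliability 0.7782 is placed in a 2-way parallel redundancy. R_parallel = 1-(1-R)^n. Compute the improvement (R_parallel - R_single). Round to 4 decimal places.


R_single = 0.7782, n = 2
1 - R_single = 0.2218
(1 - R_single)^n = 0.2218^2 = 0.0492
R_parallel = 1 - 0.0492 = 0.9508
Improvement = 0.9508 - 0.7782
Improvement = 0.1726

0.1726


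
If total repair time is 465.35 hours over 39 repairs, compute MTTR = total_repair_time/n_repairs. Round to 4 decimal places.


total_repair_time = 465.35
n_repairs = 39
MTTR = 465.35 / 39
MTTR = 11.9321

11.9321


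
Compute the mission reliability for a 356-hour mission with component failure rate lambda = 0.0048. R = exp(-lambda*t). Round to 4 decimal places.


lambda = 0.0048
mission_time = 356
lambda * t = 0.0048 * 356 = 1.7088
R = exp(-1.7088)
R = 0.1811

0.1811


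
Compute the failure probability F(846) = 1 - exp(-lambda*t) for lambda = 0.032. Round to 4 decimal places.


lambda = 0.032, t = 846
lambda * t = 27.072
exp(-27.072) = 0.0
F(t) = 1 - 0.0
F(t) = 1.0

1.0


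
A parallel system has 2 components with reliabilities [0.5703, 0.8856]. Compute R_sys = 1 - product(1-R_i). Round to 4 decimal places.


Components: [0.5703, 0.8856]
(1 - 0.5703) = 0.4297, running product = 0.4297
(1 - 0.8856) = 0.1144, running product = 0.0492
Product of (1-R_i) = 0.0492
R_sys = 1 - 0.0492 = 0.9508

0.9508


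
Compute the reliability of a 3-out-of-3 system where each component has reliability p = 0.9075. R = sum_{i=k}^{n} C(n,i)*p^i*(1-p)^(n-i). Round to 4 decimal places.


k = 3, n = 3, p = 0.9075
i=3: C(3,3)=1 * 0.9075^3 * 0.0925^0 = 0.7474
R = sum of terms = 0.7474

0.7474


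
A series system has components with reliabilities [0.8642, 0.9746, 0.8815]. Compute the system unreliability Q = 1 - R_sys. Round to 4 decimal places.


Components: [0.8642, 0.9746, 0.8815]
After component 1: product = 0.8642
After component 2: product = 0.8422
After component 3: product = 0.7424
R_sys = 0.7424
Q = 1 - 0.7424 = 0.2576

0.2576


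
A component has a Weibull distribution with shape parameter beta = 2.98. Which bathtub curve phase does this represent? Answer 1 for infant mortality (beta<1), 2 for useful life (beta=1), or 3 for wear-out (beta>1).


beta = 2.98
Compare beta to 1:
beta < 1 => infant mortality (phase 1)
beta = 1 => useful life (phase 2)
beta > 1 => wear-out (phase 3)
Since beta = 2.98, this is wear-out (increasing failure rate)
Phase = 3

3


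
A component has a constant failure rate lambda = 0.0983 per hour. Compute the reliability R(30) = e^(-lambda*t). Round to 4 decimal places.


lambda = 0.0983
t = 30
lambda * t = 2.949
R(t) = e^(-2.949)
R(t) = 0.0524

0.0524


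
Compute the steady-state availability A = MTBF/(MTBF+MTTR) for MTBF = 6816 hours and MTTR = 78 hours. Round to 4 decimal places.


MTBF = 6816
MTTR = 78
MTBF + MTTR = 6894
A = 6816 / 6894
A = 0.9887

0.9887


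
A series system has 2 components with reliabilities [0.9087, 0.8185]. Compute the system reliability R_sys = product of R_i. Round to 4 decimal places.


Components: [0.9087, 0.8185]
After component 1 (R=0.9087): product = 0.9087
After component 2 (R=0.8185): product = 0.7438
R_sys = 0.7438

0.7438


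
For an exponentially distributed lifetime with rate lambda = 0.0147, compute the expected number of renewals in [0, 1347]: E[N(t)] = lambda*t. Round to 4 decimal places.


lambda = 0.0147
t = 1347
E[N(t)] = lambda * t
E[N(t)] = 0.0147 * 1347
E[N(t)] = 19.8009

19.8009


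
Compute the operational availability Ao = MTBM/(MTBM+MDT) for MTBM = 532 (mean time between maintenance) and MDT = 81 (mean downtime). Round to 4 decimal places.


MTBM = 532
MDT = 81
MTBM + MDT = 613
Ao = 532 / 613
Ao = 0.8679

0.8679


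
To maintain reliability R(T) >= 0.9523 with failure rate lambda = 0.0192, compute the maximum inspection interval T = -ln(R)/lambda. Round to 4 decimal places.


R_target = 0.9523
lambda = 0.0192
-ln(0.9523) = 0.0489
T = 0.0489 / 0.0192
T = 2.5456

2.5456


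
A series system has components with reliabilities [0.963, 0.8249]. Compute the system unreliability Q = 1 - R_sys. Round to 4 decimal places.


Components: [0.963, 0.8249]
After component 1: product = 0.963
After component 2: product = 0.7944
R_sys = 0.7944
Q = 1 - 0.7944 = 0.2056

0.2056


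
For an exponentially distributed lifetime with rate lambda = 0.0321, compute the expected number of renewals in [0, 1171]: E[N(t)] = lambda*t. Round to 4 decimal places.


lambda = 0.0321
t = 1171
E[N(t)] = lambda * t
E[N(t)] = 0.0321 * 1171
E[N(t)] = 37.5891

37.5891


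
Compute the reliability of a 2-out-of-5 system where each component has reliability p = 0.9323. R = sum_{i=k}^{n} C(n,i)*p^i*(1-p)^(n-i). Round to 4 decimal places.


k = 2, n = 5, p = 0.9323
i=2: C(5,2)=10 * 0.9323^2 * 0.0677^3 = 0.0027
i=3: C(5,3)=10 * 0.9323^3 * 0.0677^2 = 0.0371
i=4: C(5,4)=5 * 0.9323^4 * 0.0677^1 = 0.2557
i=5: C(5,5)=1 * 0.9323^5 * 0.0677^0 = 0.7043
R = sum of terms = 0.9999

0.9999


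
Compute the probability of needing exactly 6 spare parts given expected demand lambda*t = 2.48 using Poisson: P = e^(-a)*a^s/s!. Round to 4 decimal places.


a = 2.48, s = 6
e^(-a) = e^(-2.48) = 0.0837
a^s = 2.48^6 = 232.6538
s! = 720
P = 0.0837 * 232.6538 / 720
P = 0.0271

0.0271


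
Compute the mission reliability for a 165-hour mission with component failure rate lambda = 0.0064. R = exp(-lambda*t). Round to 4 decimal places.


lambda = 0.0064
mission_time = 165
lambda * t = 0.0064 * 165 = 1.056
R = exp(-1.056)
R = 0.3478

0.3478


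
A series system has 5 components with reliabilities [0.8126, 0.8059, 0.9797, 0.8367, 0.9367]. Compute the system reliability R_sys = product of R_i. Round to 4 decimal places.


Components: [0.8126, 0.8059, 0.9797, 0.8367, 0.9367]
After component 1 (R=0.8126): product = 0.8126
After component 2 (R=0.8059): product = 0.6549
After component 3 (R=0.9797): product = 0.6416
After component 4 (R=0.8367): product = 0.5368
After component 5 (R=0.9367): product = 0.5028
R_sys = 0.5028

0.5028


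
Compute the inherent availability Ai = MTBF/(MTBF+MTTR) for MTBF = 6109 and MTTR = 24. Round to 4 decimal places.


MTBF = 6109
MTTR = 24
MTBF + MTTR = 6133
Ai = 6109 / 6133
Ai = 0.9961

0.9961


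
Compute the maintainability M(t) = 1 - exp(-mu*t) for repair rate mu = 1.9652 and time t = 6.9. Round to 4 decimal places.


mu = 1.9652, t = 6.9
mu * t = 1.9652 * 6.9 = 13.5599
exp(-13.5599) = 0.0
M(t) = 1 - 0.0
M(t) = 1.0

1.0


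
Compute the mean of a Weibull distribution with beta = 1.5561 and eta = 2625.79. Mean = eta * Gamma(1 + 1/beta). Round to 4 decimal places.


beta = 1.5561, eta = 2625.79
1/beta = 0.6426
1 + 1/beta = 1.6426
Gamma(1.6426) = 0.899
Mean = 2625.79 * 0.899
Mean = 2360.645

2360.645


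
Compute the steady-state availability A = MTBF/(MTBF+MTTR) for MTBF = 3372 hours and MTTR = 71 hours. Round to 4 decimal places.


MTBF = 3372
MTTR = 71
MTBF + MTTR = 3443
A = 3372 / 3443
A = 0.9794

0.9794


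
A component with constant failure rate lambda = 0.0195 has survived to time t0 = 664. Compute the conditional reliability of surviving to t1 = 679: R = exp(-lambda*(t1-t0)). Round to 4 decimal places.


lambda = 0.0195
t0 = 664, t1 = 679
t1 - t0 = 15
lambda * (t1-t0) = 0.0195 * 15 = 0.2925
R = exp(-0.2925)
R = 0.7464

0.7464


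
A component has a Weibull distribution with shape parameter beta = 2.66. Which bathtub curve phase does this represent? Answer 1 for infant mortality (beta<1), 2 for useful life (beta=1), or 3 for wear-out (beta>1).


beta = 2.66
Compare beta to 1:
beta < 1 => infant mortality (phase 1)
beta = 1 => useful life (phase 2)
beta > 1 => wear-out (phase 3)
Since beta = 2.66, this is wear-out (increasing failure rate)
Phase = 3

3


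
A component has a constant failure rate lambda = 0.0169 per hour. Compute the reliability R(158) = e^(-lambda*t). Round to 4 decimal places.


lambda = 0.0169
t = 158
lambda * t = 2.6702
R(t) = e^(-2.6702)
R(t) = 0.0692

0.0692


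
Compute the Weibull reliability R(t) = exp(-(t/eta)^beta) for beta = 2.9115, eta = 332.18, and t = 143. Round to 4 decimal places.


beta = 2.9115, eta = 332.18, t = 143
t/eta = 143 / 332.18 = 0.4305
(t/eta)^beta = 0.4305^2.9115 = 0.086
R(t) = exp(-0.086)
R(t) = 0.9176

0.9176


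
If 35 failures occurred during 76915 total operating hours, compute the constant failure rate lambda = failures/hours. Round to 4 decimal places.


failures = 35
total_hours = 76915
lambda = 35 / 76915
lambda = 0.0005

0.0005


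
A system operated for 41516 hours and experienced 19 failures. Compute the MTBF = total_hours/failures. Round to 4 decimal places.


total_hours = 41516
failures = 19
MTBF = 41516 / 19
MTBF = 2185.0526

2185.0526


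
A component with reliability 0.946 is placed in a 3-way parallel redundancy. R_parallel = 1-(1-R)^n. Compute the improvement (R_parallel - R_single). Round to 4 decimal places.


R_single = 0.946, n = 3
1 - R_single = 0.054
(1 - R_single)^n = 0.054^3 = 0.0002
R_parallel = 1 - 0.0002 = 0.9998
Improvement = 0.9998 - 0.946
Improvement = 0.0538

0.0538


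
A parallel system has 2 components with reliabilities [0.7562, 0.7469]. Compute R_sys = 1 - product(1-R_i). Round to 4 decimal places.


Components: [0.7562, 0.7469]
(1 - 0.7562) = 0.2438, running product = 0.2438
(1 - 0.7469) = 0.2531, running product = 0.0617
Product of (1-R_i) = 0.0617
R_sys = 1 - 0.0617 = 0.9383

0.9383


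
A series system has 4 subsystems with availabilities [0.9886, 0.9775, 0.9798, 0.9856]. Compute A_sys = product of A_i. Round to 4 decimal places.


Subsystems: [0.9886, 0.9775, 0.9798, 0.9856]
After subsystem 1 (A=0.9886): product = 0.9886
After subsystem 2 (A=0.9775): product = 0.9664
After subsystem 3 (A=0.9798): product = 0.9468
After subsystem 4 (A=0.9856): product = 0.9332
A_sys = 0.9332

0.9332


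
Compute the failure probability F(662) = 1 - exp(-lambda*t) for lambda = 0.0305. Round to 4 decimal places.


lambda = 0.0305, t = 662
lambda * t = 20.191
exp(-20.191) = 0.0
F(t) = 1 - 0.0
F(t) = 1.0

1.0


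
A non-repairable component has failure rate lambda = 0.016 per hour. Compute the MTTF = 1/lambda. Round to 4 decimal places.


lambda = 0.016
MTTF = 1 / 0.016
MTTF = 62.5

62.5


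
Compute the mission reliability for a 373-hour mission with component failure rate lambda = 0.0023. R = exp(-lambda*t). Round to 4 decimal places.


lambda = 0.0023
mission_time = 373
lambda * t = 0.0023 * 373 = 0.8579
R = exp(-0.8579)
R = 0.4241

0.4241


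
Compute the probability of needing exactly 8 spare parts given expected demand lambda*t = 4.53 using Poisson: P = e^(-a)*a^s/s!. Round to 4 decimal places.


a = 4.53, s = 8
e^(-a) = e^(-4.53) = 0.0108
a^s = 4.53^8 = 177331.3891
s! = 40320
P = 0.0108 * 177331.3891 / 40320
P = 0.0474

0.0474


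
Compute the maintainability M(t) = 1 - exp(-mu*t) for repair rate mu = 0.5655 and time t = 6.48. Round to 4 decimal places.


mu = 0.5655, t = 6.48
mu * t = 0.5655 * 6.48 = 3.6644
exp(-3.6644) = 0.0256
M(t) = 1 - 0.0256
M(t) = 0.9744

0.9744


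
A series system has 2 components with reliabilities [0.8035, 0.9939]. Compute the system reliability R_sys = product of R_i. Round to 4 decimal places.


Components: [0.8035, 0.9939]
After component 1 (R=0.8035): product = 0.8035
After component 2 (R=0.9939): product = 0.7986
R_sys = 0.7986

0.7986


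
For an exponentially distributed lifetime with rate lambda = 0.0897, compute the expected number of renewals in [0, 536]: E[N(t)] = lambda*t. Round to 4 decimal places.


lambda = 0.0897
t = 536
E[N(t)] = lambda * t
E[N(t)] = 0.0897 * 536
E[N(t)] = 48.0792

48.0792


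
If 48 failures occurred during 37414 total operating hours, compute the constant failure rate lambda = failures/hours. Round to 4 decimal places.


failures = 48
total_hours = 37414
lambda = 48 / 37414
lambda = 0.0013

0.0013


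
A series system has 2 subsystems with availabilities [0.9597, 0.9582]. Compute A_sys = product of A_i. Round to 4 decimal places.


Subsystems: [0.9597, 0.9582]
After subsystem 1 (A=0.9597): product = 0.9597
After subsystem 2 (A=0.9582): product = 0.9196
A_sys = 0.9196

0.9196


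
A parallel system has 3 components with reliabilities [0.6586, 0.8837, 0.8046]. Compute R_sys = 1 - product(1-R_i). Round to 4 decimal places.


Components: [0.6586, 0.8837, 0.8046]
(1 - 0.6586) = 0.3414, running product = 0.3414
(1 - 0.8837) = 0.1163, running product = 0.0397
(1 - 0.8046) = 0.1954, running product = 0.0078
Product of (1-R_i) = 0.0078
R_sys = 1 - 0.0078 = 0.9922

0.9922


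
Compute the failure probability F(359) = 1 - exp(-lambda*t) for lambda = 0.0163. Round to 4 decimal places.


lambda = 0.0163, t = 359
lambda * t = 5.8517
exp(-5.8517) = 0.0029
F(t) = 1 - 0.0029
F(t) = 0.9971

0.9971


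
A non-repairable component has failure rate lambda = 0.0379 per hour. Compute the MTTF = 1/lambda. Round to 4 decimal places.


lambda = 0.0379
MTTF = 1 / 0.0379
MTTF = 26.3852

26.3852


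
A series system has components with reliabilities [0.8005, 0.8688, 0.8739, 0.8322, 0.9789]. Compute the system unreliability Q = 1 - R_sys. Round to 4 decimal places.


Components: [0.8005, 0.8688, 0.8739, 0.8322, 0.9789]
After component 1: product = 0.8005
After component 2: product = 0.6955
After component 3: product = 0.6078
After component 4: product = 0.5058
After component 5: product = 0.4951
R_sys = 0.4951
Q = 1 - 0.4951 = 0.5049

0.5049


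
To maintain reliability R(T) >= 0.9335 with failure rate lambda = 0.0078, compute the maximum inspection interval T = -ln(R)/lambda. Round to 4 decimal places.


R_target = 0.9335
lambda = 0.0078
-ln(0.9335) = 0.0688
T = 0.0688 / 0.0078
T = 8.8223

8.8223


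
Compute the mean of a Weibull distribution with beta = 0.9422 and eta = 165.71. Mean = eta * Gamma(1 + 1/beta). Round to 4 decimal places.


beta = 0.9422, eta = 165.71
1/beta = 1.0613
1 + 1/beta = 2.0613
Gamma(2.0613) = 1.0275
Mean = 165.71 * 1.0275
Mean = 170.268

170.268


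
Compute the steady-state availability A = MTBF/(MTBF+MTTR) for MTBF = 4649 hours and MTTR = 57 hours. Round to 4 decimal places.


MTBF = 4649
MTTR = 57
MTBF + MTTR = 4706
A = 4649 / 4706
A = 0.9879

0.9879


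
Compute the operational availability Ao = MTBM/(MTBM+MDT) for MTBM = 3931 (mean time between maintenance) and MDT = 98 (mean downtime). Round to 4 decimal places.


MTBM = 3931
MDT = 98
MTBM + MDT = 4029
Ao = 3931 / 4029
Ao = 0.9757

0.9757


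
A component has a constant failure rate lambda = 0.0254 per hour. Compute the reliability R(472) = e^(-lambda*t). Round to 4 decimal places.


lambda = 0.0254
t = 472
lambda * t = 11.9888
R(t) = e^(-11.9888)
R(t) = 0.0

0.0


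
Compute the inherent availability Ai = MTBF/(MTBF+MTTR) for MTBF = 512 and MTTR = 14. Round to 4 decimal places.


MTBF = 512
MTTR = 14
MTBF + MTTR = 526
Ai = 512 / 526
Ai = 0.9734

0.9734


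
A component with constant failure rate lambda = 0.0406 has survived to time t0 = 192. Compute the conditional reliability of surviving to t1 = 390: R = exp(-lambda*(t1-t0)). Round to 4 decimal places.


lambda = 0.0406
t0 = 192, t1 = 390
t1 - t0 = 198
lambda * (t1-t0) = 0.0406 * 198 = 8.0388
R = exp(-8.0388)
R = 0.0003

0.0003


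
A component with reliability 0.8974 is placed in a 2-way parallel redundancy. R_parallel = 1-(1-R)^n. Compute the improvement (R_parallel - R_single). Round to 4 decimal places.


R_single = 0.8974, n = 2
1 - R_single = 0.1026
(1 - R_single)^n = 0.1026^2 = 0.0105
R_parallel = 1 - 0.0105 = 0.9895
Improvement = 0.9895 - 0.8974
Improvement = 0.0921

0.0921


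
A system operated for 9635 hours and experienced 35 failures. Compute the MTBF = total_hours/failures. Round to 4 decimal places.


total_hours = 9635
failures = 35
MTBF = 9635 / 35
MTBF = 275.2857

275.2857


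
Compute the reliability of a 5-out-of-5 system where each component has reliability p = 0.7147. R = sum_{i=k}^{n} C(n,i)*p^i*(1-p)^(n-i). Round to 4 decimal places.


k = 5, n = 5, p = 0.7147
i=5: C(5,5)=1 * 0.7147^5 * 0.2853^0 = 0.1865
R = sum of terms = 0.1865

0.1865


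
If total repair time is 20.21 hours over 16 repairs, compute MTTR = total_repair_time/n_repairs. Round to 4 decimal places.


total_repair_time = 20.21
n_repairs = 16
MTTR = 20.21 / 16
MTTR = 1.2631

1.2631


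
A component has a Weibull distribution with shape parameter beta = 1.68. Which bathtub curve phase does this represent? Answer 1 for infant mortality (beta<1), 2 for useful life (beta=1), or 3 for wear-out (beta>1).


beta = 1.68
Compare beta to 1:
beta < 1 => infant mortality (phase 1)
beta = 1 => useful life (phase 2)
beta > 1 => wear-out (phase 3)
Since beta = 1.68, this is wear-out (increasing failure rate)
Phase = 3

3


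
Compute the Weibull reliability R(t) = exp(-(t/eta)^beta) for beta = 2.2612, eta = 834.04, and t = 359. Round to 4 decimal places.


beta = 2.2612, eta = 834.04, t = 359
t/eta = 359 / 834.04 = 0.4304
(t/eta)^beta = 0.4304^2.2612 = 0.1487
R(t) = exp(-0.1487)
R(t) = 0.8619

0.8619


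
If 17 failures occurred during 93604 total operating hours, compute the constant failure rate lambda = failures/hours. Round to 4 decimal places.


failures = 17
total_hours = 93604
lambda = 17 / 93604
lambda = 0.0002

0.0002


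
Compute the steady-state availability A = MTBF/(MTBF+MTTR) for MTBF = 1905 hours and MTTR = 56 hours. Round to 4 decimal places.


MTBF = 1905
MTTR = 56
MTBF + MTTR = 1961
A = 1905 / 1961
A = 0.9714

0.9714


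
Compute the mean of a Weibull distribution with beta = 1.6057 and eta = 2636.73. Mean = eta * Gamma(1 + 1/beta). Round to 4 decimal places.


beta = 1.6057, eta = 2636.73
1/beta = 0.6228
1 + 1/beta = 1.6228
Gamma(1.6228) = 0.8963
Mean = 2636.73 * 0.8963
Mean = 2363.2568

2363.2568


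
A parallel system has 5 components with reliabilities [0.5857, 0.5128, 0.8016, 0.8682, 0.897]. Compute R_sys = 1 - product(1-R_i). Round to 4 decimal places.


Components: [0.5857, 0.5128, 0.8016, 0.8682, 0.897]
(1 - 0.5857) = 0.4143, running product = 0.4143
(1 - 0.5128) = 0.4872, running product = 0.2018
(1 - 0.8016) = 0.1984, running product = 0.04
(1 - 0.8682) = 0.1318, running product = 0.0053
(1 - 0.897) = 0.103, running product = 0.0005
Product of (1-R_i) = 0.0005
R_sys = 1 - 0.0005 = 0.9995

0.9995


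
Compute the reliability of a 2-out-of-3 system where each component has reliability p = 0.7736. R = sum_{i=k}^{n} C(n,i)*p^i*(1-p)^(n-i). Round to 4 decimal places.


k = 2, n = 3, p = 0.7736
i=2: C(3,2)=3 * 0.7736^2 * 0.2264^1 = 0.4065
i=3: C(3,3)=1 * 0.7736^3 * 0.2264^0 = 0.463
R = sum of terms = 0.8694

0.8694


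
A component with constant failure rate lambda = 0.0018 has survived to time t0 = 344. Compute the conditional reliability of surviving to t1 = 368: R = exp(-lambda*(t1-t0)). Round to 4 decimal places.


lambda = 0.0018
t0 = 344, t1 = 368
t1 - t0 = 24
lambda * (t1-t0) = 0.0018 * 24 = 0.0432
R = exp(-0.0432)
R = 0.9577

0.9577


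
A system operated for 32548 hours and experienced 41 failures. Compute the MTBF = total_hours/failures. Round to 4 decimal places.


total_hours = 32548
failures = 41
MTBF = 32548 / 41
MTBF = 793.8537

793.8537


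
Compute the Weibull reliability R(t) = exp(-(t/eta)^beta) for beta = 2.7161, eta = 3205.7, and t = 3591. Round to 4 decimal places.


beta = 2.7161, eta = 3205.7, t = 3591
t/eta = 3591 / 3205.7 = 1.1202
(t/eta)^beta = 1.1202^2.7161 = 1.3611
R(t) = exp(-1.3611)
R(t) = 0.2564

0.2564


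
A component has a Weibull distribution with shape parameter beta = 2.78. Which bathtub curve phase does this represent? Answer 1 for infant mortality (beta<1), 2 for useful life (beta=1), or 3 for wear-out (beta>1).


beta = 2.78
Compare beta to 1:
beta < 1 => infant mortality (phase 1)
beta = 1 => useful life (phase 2)
beta > 1 => wear-out (phase 3)
Since beta = 2.78, this is wear-out (increasing failure rate)
Phase = 3

3


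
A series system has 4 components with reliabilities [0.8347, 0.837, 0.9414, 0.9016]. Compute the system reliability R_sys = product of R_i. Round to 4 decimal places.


Components: [0.8347, 0.837, 0.9414, 0.9016]
After component 1 (R=0.8347): product = 0.8347
After component 2 (R=0.837): product = 0.6986
After component 3 (R=0.9414): product = 0.6577
After component 4 (R=0.9016): product = 0.593
R_sys = 0.593

0.593


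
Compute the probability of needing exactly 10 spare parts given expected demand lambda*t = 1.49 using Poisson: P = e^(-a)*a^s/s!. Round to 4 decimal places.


a = 1.49, s = 10
e^(-a) = e^(-1.49) = 0.2254
a^s = 1.49^10 = 53.934
s! = 3628800
P = 0.2254 * 53.934 / 3628800
P = 0.0

0.0


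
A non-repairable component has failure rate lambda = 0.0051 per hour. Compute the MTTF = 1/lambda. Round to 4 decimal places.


lambda = 0.0051
MTTF = 1 / 0.0051
MTTF = 196.0784

196.0784


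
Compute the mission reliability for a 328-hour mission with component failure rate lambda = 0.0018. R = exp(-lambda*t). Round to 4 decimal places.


lambda = 0.0018
mission_time = 328
lambda * t = 0.0018 * 328 = 0.5904
R = exp(-0.5904)
R = 0.5541

0.5541


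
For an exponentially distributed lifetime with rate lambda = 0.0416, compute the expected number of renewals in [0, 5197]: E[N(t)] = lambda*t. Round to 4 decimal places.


lambda = 0.0416
t = 5197
E[N(t)] = lambda * t
E[N(t)] = 0.0416 * 5197
E[N(t)] = 216.1952

216.1952


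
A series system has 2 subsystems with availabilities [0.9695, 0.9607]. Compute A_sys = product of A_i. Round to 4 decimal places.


Subsystems: [0.9695, 0.9607]
After subsystem 1 (A=0.9695): product = 0.9695
After subsystem 2 (A=0.9607): product = 0.9314
A_sys = 0.9314

0.9314


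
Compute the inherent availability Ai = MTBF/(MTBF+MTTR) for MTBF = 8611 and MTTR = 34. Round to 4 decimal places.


MTBF = 8611
MTTR = 34
MTBF + MTTR = 8645
Ai = 8611 / 8645
Ai = 0.9961

0.9961


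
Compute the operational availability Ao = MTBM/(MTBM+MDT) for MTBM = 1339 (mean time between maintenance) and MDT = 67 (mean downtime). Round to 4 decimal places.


MTBM = 1339
MDT = 67
MTBM + MDT = 1406
Ao = 1339 / 1406
Ao = 0.9523

0.9523


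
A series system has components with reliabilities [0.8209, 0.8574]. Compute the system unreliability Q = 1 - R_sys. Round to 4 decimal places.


Components: [0.8209, 0.8574]
After component 1: product = 0.8209
After component 2: product = 0.7038
R_sys = 0.7038
Q = 1 - 0.7038 = 0.2962

0.2962


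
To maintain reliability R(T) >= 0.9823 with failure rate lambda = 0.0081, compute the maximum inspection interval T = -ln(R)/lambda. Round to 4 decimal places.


R_target = 0.9823
lambda = 0.0081
-ln(0.9823) = 0.0179
T = 0.0179 / 0.0081
T = 2.2048

2.2048


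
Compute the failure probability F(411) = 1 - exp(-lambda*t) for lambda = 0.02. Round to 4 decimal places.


lambda = 0.02, t = 411
lambda * t = 8.22
exp(-8.22) = 0.0003
F(t) = 1 - 0.0003
F(t) = 0.9997

0.9997


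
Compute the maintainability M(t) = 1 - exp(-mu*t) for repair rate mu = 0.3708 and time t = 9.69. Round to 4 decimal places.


mu = 0.3708, t = 9.69
mu * t = 0.3708 * 9.69 = 3.5931
exp(-3.5931) = 0.0275
M(t) = 1 - 0.0275
M(t) = 0.9725

0.9725


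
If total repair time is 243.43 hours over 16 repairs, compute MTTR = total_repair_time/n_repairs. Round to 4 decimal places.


total_repair_time = 243.43
n_repairs = 16
MTTR = 243.43 / 16
MTTR = 15.2144

15.2144


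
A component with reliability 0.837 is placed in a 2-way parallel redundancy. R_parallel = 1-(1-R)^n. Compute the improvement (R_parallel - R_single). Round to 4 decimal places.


R_single = 0.837, n = 2
1 - R_single = 0.163
(1 - R_single)^n = 0.163^2 = 0.0266
R_parallel = 1 - 0.0266 = 0.9734
Improvement = 0.9734 - 0.837
Improvement = 0.1364

0.1364


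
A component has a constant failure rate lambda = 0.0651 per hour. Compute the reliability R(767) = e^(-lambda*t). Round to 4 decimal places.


lambda = 0.0651
t = 767
lambda * t = 49.9317
R(t) = e^(-49.9317)
R(t) = 0.0

0.0


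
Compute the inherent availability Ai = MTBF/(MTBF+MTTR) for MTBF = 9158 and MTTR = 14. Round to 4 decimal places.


MTBF = 9158
MTTR = 14
MTBF + MTTR = 9172
Ai = 9158 / 9172
Ai = 0.9985

0.9985


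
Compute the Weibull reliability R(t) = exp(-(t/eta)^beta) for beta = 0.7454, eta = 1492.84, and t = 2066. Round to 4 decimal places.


beta = 0.7454, eta = 1492.84, t = 2066
t/eta = 2066 / 1492.84 = 1.3839
(t/eta)^beta = 1.3839^0.7454 = 1.2741
R(t) = exp(-1.2741)
R(t) = 0.2797

0.2797


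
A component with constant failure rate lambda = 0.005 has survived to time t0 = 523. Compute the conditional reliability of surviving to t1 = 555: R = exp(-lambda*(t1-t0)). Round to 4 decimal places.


lambda = 0.005
t0 = 523, t1 = 555
t1 - t0 = 32
lambda * (t1-t0) = 0.005 * 32 = 0.16
R = exp(-0.16)
R = 0.8521

0.8521


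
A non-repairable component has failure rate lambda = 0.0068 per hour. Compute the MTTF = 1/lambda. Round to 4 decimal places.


lambda = 0.0068
MTTF = 1 / 0.0068
MTTF = 147.0588

147.0588


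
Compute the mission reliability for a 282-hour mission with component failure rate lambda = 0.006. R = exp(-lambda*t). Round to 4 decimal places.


lambda = 0.006
mission_time = 282
lambda * t = 0.006 * 282 = 1.692
R = exp(-1.692)
R = 0.1842

0.1842


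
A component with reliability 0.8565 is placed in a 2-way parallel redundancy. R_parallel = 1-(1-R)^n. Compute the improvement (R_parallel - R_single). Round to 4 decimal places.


R_single = 0.8565, n = 2
1 - R_single = 0.1435
(1 - R_single)^n = 0.1435^2 = 0.0206
R_parallel = 1 - 0.0206 = 0.9794
Improvement = 0.9794 - 0.8565
Improvement = 0.1229

0.1229


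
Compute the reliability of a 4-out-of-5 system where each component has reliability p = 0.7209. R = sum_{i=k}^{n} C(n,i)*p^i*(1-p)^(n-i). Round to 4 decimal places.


k = 4, n = 5, p = 0.7209
i=4: C(5,4)=5 * 0.7209^4 * 0.2791^1 = 0.3769
i=5: C(5,5)=1 * 0.7209^5 * 0.2791^0 = 0.1947
R = sum of terms = 0.5716

0.5716


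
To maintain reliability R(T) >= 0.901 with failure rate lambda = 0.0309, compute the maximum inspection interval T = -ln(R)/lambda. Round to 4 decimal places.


R_target = 0.901
lambda = 0.0309
-ln(0.901) = 0.1043
T = 0.1043 / 0.0309
T = 3.3738

3.3738


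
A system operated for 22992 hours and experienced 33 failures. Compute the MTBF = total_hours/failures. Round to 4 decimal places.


total_hours = 22992
failures = 33
MTBF = 22992 / 33
MTBF = 696.7273

696.7273


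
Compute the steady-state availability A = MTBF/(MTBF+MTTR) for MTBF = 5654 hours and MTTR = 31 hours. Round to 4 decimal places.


MTBF = 5654
MTTR = 31
MTBF + MTTR = 5685
A = 5654 / 5685
A = 0.9945

0.9945


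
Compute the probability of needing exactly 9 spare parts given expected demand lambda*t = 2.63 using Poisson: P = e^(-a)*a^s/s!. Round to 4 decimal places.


a = 2.63, s = 9
e^(-a) = e^(-2.63) = 0.0721
a^s = 2.63^9 = 6020.0727
s! = 362880
P = 0.0721 * 6020.0727 / 362880
P = 0.0012

0.0012


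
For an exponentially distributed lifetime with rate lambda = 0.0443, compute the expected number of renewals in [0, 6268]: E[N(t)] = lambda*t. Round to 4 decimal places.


lambda = 0.0443
t = 6268
E[N(t)] = lambda * t
E[N(t)] = 0.0443 * 6268
E[N(t)] = 277.6724

277.6724


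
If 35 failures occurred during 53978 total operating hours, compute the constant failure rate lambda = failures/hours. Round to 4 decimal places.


failures = 35
total_hours = 53978
lambda = 35 / 53978
lambda = 0.0006

0.0006


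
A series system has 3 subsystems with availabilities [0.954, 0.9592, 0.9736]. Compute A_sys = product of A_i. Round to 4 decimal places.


Subsystems: [0.954, 0.9592, 0.9736]
After subsystem 1 (A=0.954): product = 0.954
After subsystem 2 (A=0.9592): product = 0.9151
After subsystem 3 (A=0.9736): product = 0.8909
A_sys = 0.8909

0.8909


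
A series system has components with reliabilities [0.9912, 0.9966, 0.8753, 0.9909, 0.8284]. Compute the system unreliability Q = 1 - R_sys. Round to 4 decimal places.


Components: [0.9912, 0.9966, 0.8753, 0.9909, 0.8284]
After component 1: product = 0.9912
After component 2: product = 0.9878
After component 3: product = 0.8646
After component 4: product = 0.8568
After component 5: product = 0.7098
R_sys = 0.7098
Q = 1 - 0.7098 = 0.2902

0.2902


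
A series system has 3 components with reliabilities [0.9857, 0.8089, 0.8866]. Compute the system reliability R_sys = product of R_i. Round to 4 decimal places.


Components: [0.9857, 0.8089, 0.8866]
After component 1 (R=0.9857): product = 0.9857
After component 2 (R=0.8089): product = 0.7973
After component 3 (R=0.8866): product = 0.7069
R_sys = 0.7069

0.7069


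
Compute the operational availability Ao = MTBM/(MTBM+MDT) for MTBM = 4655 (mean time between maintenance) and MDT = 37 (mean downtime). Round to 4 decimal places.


MTBM = 4655
MDT = 37
MTBM + MDT = 4692
Ao = 4655 / 4692
Ao = 0.9921

0.9921


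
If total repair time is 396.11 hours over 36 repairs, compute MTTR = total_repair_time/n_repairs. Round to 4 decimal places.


total_repair_time = 396.11
n_repairs = 36
MTTR = 396.11 / 36
MTTR = 11.0031

11.0031


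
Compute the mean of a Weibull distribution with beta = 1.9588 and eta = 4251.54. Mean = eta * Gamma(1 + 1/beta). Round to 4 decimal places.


beta = 1.9588, eta = 4251.54
1/beta = 0.5105
1 + 1/beta = 1.5105
Gamma(1.5105) = 0.8866
Mean = 4251.54 * 0.8866
Mean = 3769.4697

3769.4697
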